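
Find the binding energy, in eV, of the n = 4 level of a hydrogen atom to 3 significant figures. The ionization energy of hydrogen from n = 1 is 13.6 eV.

E_4 = −13.60/16 = −0.850 eV, so ionization (to E = 0) requires 0.850 eV.

0.850 eV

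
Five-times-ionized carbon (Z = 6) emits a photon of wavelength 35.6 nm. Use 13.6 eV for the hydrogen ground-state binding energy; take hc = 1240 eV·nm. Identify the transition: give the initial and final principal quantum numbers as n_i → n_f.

n_i = 5, n_f = 3

The photon energy is ΔE = hc/λ = 1240 / 35.6 = 34.83 eV.
With Z = 6, ΔE = 489.6 × (1/n_f² − 1/n_i²), so 1/n_f² − 1/n_i² = 0.07114.
Trying n_f = 3 gives 1/n_i² = 0.03997, i.e. n_i ≈ 5; this pair matches.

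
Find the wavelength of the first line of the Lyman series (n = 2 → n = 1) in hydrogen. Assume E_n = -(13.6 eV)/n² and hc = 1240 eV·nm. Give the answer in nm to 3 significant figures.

The Lyman series terminates on n_f = 1; the first line has n_i = 1+1 = 2.
ΔE = 13.60 × (1/1² − 1/2²) = 10.20 eV.
λ = 1240 / 10.20 = 122 nm.

122 nm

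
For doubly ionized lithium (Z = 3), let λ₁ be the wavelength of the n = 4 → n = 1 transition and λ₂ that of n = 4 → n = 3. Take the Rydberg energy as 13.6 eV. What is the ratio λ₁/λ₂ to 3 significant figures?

0.0519

λ ∝ 1/ΔE ∝ 1/(1/n_f² − 1/n_i²), and the Z² and hc factors cancel in the ratio.
λ₁/λ₂ = (1/3² − 1/4²)/(1/1² − 1/4²) = 0.04861/0.9375 = 0.0519.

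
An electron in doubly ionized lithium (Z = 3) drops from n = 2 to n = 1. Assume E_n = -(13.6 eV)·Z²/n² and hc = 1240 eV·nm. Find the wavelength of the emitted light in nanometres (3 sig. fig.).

13.5 nm

For Z = 3 the level energies scale as Z², so the effective Rydberg energy is 13.6 × 9 = 122.4 eV.
ΔE = 122.4 × (1/1² − 1/2²) = 122.4 × 0.7500 = 91.80 eV.
λ = hc/ΔE = 1240 / 91.80 = 13.5 nm.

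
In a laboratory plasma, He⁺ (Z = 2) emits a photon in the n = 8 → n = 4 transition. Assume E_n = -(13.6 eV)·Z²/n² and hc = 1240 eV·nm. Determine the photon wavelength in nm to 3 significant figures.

For Z = 2 the level energies scale as Z², so the effective Rydberg energy is 13.6 × 4 = 54.40 eV.
ΔE = 54.40 × (1/4² − 1/8²) = 54.40 × 0.04688 = 2.550 eV.
λ = hc/ΔE = 1240 / 2.550 = 486 nm.

486 nm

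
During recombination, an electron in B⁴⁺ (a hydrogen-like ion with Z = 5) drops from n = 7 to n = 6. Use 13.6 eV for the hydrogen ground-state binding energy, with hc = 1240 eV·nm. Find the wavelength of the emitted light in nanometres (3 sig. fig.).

495 nm

For Z = 5 the level energies scale as Z², so the effective Rydberg energy is 13.6 × 25 = 340.0 eV.
ΔE = 340.0 × (1/6² − 1/7²) = 340.0 × 0.007370 = 2.506 eV.
λ = hc/ΔE = 1240 / 2.506 = 495 nm.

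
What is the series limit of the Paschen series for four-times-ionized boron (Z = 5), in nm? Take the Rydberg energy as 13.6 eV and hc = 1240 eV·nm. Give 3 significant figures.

32.8 nm

The Paschen series has lower level n_f = 3; the series limit corresponds to n_i → ∞.
ΔE_max = 13.6 × 25 / 3² = 37.78 eV.
λ_min = 1240 / 37.78 = 32.8 nm.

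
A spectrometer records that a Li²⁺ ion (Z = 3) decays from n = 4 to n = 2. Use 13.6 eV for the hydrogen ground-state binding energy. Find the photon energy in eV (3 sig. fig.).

The Bohr energies scale as Z², so for Z = 3: E_n = −122.4/n² eV.
E_4 = −122.4/16 = −7.650 eV and E_2 = −122.4/4 = −30.60 eV.
The photon energy is |E_4 − E_2| = 23.0 eV.

23.0 eV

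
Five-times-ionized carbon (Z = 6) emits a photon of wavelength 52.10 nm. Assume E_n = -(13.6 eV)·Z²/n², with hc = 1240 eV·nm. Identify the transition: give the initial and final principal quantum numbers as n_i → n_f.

n_i = 4, n_f = 3

The photon energy is ΔE = hc/λ = 1240 / 52.10 = 23.80 eV.
With Z = 6, ΔE = 489.6 × (1/n_f² − 1/n_i²), so 1/n_f² − 1/n_i² = 0.04861.
Trying n_f = 3 gives 1/n_i² = 0.06250, i.e. n_i ≈ 4; this pair matches.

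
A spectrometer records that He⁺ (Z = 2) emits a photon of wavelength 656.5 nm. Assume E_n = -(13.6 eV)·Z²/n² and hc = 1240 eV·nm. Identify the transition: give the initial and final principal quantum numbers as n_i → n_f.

The photon energy is ΔE = hc/λ = 1240 / 656.5 = 1.889 eV.
With Z = 2, ΔE = 54.40 × (1/n_f² − 1/n_i²), so 1/n_f² − 1/n_i² = 0.03472.
Trying n_f = 4 gives 1/n_i² = 0.02778, i.e. n_i ≈ 6; this pair matches.

n_i = 6, n_f = 4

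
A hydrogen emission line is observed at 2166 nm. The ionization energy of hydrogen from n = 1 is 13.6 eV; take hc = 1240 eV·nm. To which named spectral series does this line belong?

ΔE = 1240/2166 = 0.5725 eV.
This matches 13.6 × (1/4² − 1/7²), so n_f = 4: the Brackett series.

Brackett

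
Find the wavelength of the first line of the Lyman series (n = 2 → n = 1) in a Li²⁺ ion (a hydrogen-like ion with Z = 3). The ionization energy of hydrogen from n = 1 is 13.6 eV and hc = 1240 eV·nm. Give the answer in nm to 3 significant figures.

The Lyman series terminates on n_f = 1; the first line has n_i = 1+1 = 2.
ΔE = 122.4 × (1/1² − 1/2²) = 91.80 eV.
λ = 1240 / 91.80 = 13.5 nm.

13.5 nm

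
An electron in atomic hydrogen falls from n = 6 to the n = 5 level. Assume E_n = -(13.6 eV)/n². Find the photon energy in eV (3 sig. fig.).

0.166 eV

E_6 = −13.60/36 = −0.3778 eV and E_5 = −13.60/25 = −0.5440 eV.
The photon energy is |E_6 − E_5| = 0.166 eV.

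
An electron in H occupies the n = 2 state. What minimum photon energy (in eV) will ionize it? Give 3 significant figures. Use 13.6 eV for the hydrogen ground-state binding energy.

E_2 = −13.60/4 = −3.40 eV, so ionization (to E = 0) requires 3.40 eV.

3.40 eV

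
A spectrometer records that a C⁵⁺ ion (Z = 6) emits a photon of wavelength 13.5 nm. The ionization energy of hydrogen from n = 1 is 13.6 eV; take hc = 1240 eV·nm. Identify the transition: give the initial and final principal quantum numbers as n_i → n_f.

The photon energy is ΔE = hc/λ = 1240 / 13.5 = 91.85 eV.
With Z = 6, ΔE = 489.6 × (1/n_f² − 1/n_i²), so 1/n_f² − 1/n_i² = 0.1876.
Trying n_f = 2 gives 1/n_i² = 0.06239, i.e. n_i ≈ 4; this pair matches.

n_i = 4, n_f = 2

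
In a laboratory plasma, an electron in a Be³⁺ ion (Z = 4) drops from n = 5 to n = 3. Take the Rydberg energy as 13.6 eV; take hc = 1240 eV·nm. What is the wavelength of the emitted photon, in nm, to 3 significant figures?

80.1 nm

For Z = 4 the level energies scale as Z², so the effective Rydberg energy is 13.6 × 16 = 217.6 eV.
ΔE = 217.6 × (1/3² − 1/5²) = 217.6 × 0.07111 = 15.47 eV.
λ = hc/ΔE = 1240 / 15.47 = 80.1 nm.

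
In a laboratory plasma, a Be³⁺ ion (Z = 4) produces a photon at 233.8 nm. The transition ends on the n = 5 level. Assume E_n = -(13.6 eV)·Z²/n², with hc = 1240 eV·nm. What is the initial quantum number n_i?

n_i = 8

The photon energy is ΔE = hc/λ = 1240 / 233.8 = 5.304 eV.
With Z = 4, ΔE = 217.6 × (1/n_f² − 1/n_i²), so 1/n_f² − 1/n_i² = 0.02437.
With n_f = 5: 1/n_i² = 1/25 − 0.02437 = 0.01563, so n_i ≈ 8.00.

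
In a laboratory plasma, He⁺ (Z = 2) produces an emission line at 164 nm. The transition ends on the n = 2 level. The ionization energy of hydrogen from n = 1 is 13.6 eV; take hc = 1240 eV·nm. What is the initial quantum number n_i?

n_i = 3

The photon energy is ΔE = hc/λ = 1240 / 164 = 7.561 eV.
With Z = 2, ΔE = 54.40 × (1/n_f² − 1/n_i²), so 1/n_f² − 1/n_i² = 0.1390.
With n_f = 2: 1/n_i² = 1/4 − 0.1390 = 0.1110, so n_i ≈ 3.00.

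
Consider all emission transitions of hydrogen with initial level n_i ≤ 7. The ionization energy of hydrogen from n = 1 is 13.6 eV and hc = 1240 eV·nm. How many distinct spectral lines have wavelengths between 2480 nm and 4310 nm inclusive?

Enumerate all n_i → n_f pairs with 1 ≤ n_f < n_i ≤ 7 and compute λ = 1240 / [13.6·1·(1/n_f² − 1/n_i²)].
Lines falling in [2480, 4310] nm: 6→4 (2626 nm), 5→4 (4052 nm).

2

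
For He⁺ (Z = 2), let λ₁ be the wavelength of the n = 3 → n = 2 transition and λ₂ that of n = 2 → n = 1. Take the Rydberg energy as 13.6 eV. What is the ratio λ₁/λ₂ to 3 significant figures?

λ ∝ 1/ΔE ∝ 1/(1/n_f² − 1/n_i²), and the Z² and hc factors cancel in the ratio.
λ₁/λ₂ = (1/1² − 1/2²)/(1/2² − 1/3²) = 0.7500/0.1389 = 5.40.

5.40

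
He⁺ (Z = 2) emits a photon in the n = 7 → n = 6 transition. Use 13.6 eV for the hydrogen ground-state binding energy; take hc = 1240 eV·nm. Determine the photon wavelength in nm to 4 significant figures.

3093 nm

For Z = 2 the level energies scale as Z², so the effective Rydberg energy is 13.6 × 4 = 54.40 eV.
ΔE = 54.40 × (1/6² − 1/7²) = 54.40 × 0.007370 = 0.4009 eV.
λ = hc/ΔE = 1240 / 0.4009 = 3093 nm.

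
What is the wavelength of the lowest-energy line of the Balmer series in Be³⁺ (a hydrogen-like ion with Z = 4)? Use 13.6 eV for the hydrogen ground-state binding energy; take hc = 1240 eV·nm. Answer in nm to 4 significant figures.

41.03 nm

The Balmer series terminates on n_f = 2; the first line has n_i = 2+1 = 3.
ΔE = 217.6 × (1/2² − 1/3²) = 30.22 eV.
λ = 1240 / 30.22 = 41.03 nm.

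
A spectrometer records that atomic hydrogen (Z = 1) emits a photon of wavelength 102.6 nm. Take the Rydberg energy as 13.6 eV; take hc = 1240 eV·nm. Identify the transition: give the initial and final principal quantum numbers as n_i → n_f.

n_i = 3, n_f = 1

The photon energy is ΔE = hc/λ = 1240 / 102.6 = 12.09 eV.
With Z = 1, ΔE = 13.60 × (1/n_f² − 1/n_i²), so 1/n_f² − 1/n_i² = 0.8887.
Trying n_f = 1 gives 1/n_i² = 0.1113, i.e. n_i ≈ 3; this pair matches.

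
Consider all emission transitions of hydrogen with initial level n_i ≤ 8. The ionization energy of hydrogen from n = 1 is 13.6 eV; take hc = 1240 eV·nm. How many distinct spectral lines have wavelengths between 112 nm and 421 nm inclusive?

4

Enumerate all n_i → n_f pairs with 1 ≤ n_f < n_i ≤ 8 and compute λ = 1240 / [13.6·1·(1/n_f² − 1/n_i²)].
Lines falling in [112, 421] nm: 2→1 (121.6 nm), 8→2 (389.0 nm), 7→2 (397.1 nm), 6→2 (410.3 nm).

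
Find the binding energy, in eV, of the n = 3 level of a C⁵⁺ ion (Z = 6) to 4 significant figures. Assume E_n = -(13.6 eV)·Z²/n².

E_n = −13.6 Z²/n² = −489.6/n² eV for Z = 6.
E_3 = −489.6/9 = −54.40 eV, so ionization (to E = 0) requires 54.40 eV.

54.40 eV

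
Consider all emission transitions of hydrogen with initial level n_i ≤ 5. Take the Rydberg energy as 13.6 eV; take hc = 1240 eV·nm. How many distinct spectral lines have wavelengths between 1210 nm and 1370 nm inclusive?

Enumerate all n_i → n_f pairs with 1 ≤ n_f < n_i ≤ 5 and compute λ = 1240 / [13.6·1·(1/n_f² − 1/n_i²)].
Lines falling in [1210, 1370] nm: 5→3 (1282 nm).

1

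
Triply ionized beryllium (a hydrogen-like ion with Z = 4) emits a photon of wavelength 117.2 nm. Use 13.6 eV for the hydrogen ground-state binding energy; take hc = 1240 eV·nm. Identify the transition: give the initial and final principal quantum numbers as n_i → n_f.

The photon energy is ΔE = hc/λ = 1240 / 117.2 = 10.58 eV.
With Z = 4, ΔE = 217.6 × (1/n_f² − 1/n_i²), so 1/n_f² − 1/n_i² = 0.04862.
Trying n_f = 3 gives 1/n_i² = 0.06249, i.e. n_i ≈ 4; this pair matches.

n_i = 4, n_f = 3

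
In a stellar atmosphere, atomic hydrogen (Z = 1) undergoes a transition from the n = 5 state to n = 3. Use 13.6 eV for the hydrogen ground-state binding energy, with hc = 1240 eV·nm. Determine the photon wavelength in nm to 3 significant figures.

1280 nm

ΔE = 13.60 × (1/3² − 1/5²) = 13.60 × 0.07111 = 0.9671 eV.
λ = hc/ΔE = 1240 / 0.9671 = 1280 nm.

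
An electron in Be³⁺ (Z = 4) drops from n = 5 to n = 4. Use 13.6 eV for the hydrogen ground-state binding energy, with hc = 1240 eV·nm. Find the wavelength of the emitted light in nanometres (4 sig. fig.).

For Z = 4 the level energies scale as Z², so the effective Rydberg energy is 13.6 × 16 = 217.6 eV.
ΔE = 217.6 × (1/4² − 1/5²) = 217.6 × 0.02250 = 4.896 eV.
λ = hc/ΔE = 1240 / 4.896 = 253.3 nm.

253.3 nm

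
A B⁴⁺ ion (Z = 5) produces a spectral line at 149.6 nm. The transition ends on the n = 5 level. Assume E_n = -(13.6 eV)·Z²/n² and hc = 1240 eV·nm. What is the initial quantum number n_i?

n_i = 8

The photon energy is ΔE = hc/λ = 1240 / 149.6 = 8.289 eV.
With Z = 5, ΔE = 340.0 × (1/n_f² − 1/n_i²), so 1/n_f² − 1/n_i² = 0.02438.
With n_f = 5: 1/n_i² = 1/25 − 0.02438 = 0.01562, so n_i ≈ 8.00.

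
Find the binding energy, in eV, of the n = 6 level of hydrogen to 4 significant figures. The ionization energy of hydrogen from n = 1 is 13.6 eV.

E_6 = −13.60/36 = −0.3778 eV, so ionization (to E = 0) requires 0.3778 eV.

0.3778 eV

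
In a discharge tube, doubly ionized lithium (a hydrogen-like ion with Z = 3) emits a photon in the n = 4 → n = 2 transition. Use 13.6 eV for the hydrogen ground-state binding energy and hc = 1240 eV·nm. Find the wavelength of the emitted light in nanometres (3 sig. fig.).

For Z = 3 the level energies scale as Z², so the effective Rydberg energy is 13.6 × 9 = 122.4 eV.
ΔE = 122.4 × (1/2² − 1/4²) = 122.4 × 0.1875 = 22.95 eV.
λ = hc/ΔE = 1240 / 22.95 = 54.0 nm.

54.0 nm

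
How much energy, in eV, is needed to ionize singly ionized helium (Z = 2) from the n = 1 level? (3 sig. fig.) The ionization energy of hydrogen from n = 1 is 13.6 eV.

E_n = −13.6 Z²/n² = −54.40/n² eV for Z = 2.
E_1 = −54.40/1 = −54.4 eV, so ionization (to E = 0) requires 54.4 eV.

54.4 eV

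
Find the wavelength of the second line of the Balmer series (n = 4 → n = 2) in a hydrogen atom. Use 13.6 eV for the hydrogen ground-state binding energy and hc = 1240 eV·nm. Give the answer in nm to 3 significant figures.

The Balmer series terminates on n_f = 2; the second line has n_i = 2+2 = 4.
ΔE = 13.60 × (1/2² − 1/4²) = 2.550 eV.
λ = 1240 / 2.550 = 486 nm.

486 nm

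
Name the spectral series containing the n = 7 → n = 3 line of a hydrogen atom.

The series is set by the lower level: n_f = 3 is the Paschen series.

Paschen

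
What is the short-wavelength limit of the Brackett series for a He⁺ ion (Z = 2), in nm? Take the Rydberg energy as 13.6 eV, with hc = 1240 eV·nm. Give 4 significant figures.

The Brackett series has lower level n_f = 4; the series limit corresponds to n_i → ∞.
ΔE_max = 13.6 × 4 / 4² = 3.400 eV.
λ_min = 1240 / 3.400 = 364.7 nm.

364.7 nm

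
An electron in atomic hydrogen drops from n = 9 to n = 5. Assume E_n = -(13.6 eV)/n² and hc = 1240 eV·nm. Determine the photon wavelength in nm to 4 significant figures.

ΔE = 13.60 × (1/5² − 1/9²) = 13.60 × 0.02765 = 0.3761 eV.
λ = hc/ΔE = 1240 / 0.3761 = 3297 nm.

3297 nm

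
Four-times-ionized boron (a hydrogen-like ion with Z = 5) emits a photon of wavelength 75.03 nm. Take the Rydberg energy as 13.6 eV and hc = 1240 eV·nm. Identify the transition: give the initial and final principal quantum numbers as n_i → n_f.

n_i = 4, n_f = 3

The photon energy is ΔE = hc/λ = 1240 / 75.03 = 16.53 eV.
With Z = 5, ΔE = 340.0 × (1/n_f² − 1/n_i²), so 1/n_f² − 1/n_i² = 0.04861.
Trying n_f = 3 gives 1/n_i² = 0.06250, i.e. n_i ≈ 4; this pair matches.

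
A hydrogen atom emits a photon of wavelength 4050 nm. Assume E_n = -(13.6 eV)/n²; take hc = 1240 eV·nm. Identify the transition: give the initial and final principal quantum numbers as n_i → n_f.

The photon energy is ΔE = hc/λ = 1240 / 4050 = 0.3062 eV.
With Z = 1, ΔE = 13.60 × (1/n_f² − 1/n_i²), so 1/n_f² − 1/n_i² = 0.02251.
Trying n_f = 4 gives 1/n_i² = 0.03999, i.e. n_i ≈ 5; this pair matches.

n_i = 5, n_f = 4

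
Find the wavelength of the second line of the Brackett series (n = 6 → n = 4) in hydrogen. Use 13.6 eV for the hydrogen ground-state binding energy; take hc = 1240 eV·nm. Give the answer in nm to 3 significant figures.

2630 nm

The Brackett series terminates on n_f = 4; the second line has n_i = 4+2 = 6.
ΔE = 13.60 × (1/4² − 1/6²) = 0.4722 eV.
λ = 1240 / 0.4722 = 2630 nm.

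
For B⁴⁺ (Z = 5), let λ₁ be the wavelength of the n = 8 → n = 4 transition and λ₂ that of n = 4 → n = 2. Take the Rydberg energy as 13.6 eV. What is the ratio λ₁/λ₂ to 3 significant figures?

4.00

λ ∝ 1/ΔE ∝ 1/(1/n_f² − 1/n_i²), and the Z² and hc factors cancel in the ratio.
λ₁/λ₂ = (1/2² − 1/4²)/(1/4² − 1/8²) = 0.1875/0.04688 = 4.00.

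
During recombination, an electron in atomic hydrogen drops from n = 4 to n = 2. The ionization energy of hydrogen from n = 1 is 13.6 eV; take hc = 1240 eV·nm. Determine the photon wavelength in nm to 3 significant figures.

486 nm

ΔE = 13.60 × (1/2² − 1/4²) = 13.60 × 0.1875 = 2.550 eV.
λ = hc/ΔE = 1240 / 2.550 = 486 nm.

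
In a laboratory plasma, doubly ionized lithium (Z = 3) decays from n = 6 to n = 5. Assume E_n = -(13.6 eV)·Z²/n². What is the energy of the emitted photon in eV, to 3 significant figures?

The Bohr energies scale as Z², so for Z = 3: E_n = −122.4/n² eV.
E_6 = −122.4/36 = −3.400 eV and E_5 = −122.4/25 = −4.896 eV.
The photon energy is |E_6 − E_5| = 1.50 eV.

1.50 eV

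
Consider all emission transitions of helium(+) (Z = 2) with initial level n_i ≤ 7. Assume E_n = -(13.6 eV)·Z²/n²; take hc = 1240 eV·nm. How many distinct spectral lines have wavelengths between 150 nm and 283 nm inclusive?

3

Enumerate all n_i → n_f pairs with 1 ≤ n_f < n_i ≤ 7 and compute λ = 1240 / [13.6·4·(1/n_f² − 1/n_i²)].
Lines falling in [150, 283] nm: 3→2 (164.1 nm), 7→3 (251.3 nm), 6→3 (273.5 nm).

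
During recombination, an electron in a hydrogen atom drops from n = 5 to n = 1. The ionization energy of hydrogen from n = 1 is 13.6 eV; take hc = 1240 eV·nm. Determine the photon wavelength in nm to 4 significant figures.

94.98 nm

ΔE = 13.60 × (1/1² − 1/5²) = 13.60 × 0.9600 = 13.06 eV.
λ = hc/ΔE = 1240 / 13.06 = 94.98 nm.
This line belongs to the Lyman series.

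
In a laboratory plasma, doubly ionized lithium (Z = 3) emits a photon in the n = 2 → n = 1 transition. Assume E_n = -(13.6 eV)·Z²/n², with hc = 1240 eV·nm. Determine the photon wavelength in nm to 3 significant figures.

13.5 nm

For Z = 3 the level energies scale as Z², so the effective Rydberg energy is 13.6 × 9 = 122.4 eV.
ΔE = 122.4 × (1/1² − 1/2²) = 122.4 × 0.7500 = 91.80 eV.
λ = hc/ΔE = 1240 / 91.80 = 13.5 nm.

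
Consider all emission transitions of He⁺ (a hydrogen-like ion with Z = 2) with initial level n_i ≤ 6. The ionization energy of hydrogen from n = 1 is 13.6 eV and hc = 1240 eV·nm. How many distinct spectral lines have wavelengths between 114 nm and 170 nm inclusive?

Enumerate all n_i → n_f pairs with 1 ≤ n_f < n_i ≤ 6 and compute λ = 1240 / [13.6·4·(1/n_f² − 1/n_i²)].
Lines falling in [114, 170] nm: 4→2 (121.6 nm), 3→2 (164.1 nm).

2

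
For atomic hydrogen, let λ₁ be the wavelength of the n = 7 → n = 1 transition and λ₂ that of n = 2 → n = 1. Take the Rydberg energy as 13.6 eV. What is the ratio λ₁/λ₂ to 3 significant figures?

λ ∝ 1/ΔE ∝ 1/(1/n_f² − 1/n_i²), and the Z² and hc factors cancel in the ratio.
λ₁/λ₂ = (1/1² − 1/2²)/(1/1² − 1/7²) = 0.7500/0.9796 = 0.766.

0.766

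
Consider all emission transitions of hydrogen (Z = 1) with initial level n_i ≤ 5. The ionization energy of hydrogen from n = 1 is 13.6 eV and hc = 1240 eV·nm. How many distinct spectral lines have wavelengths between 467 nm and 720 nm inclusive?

2

Enumerate all n_i → n_f pairs with 1 ≤ n_f < n_i ≤ 5 and compute λ = 1240 / [13.6·1·(1/n_f² − 1/n_i²)].
Lines falling in [467, 720] nm: 4→2 (486.3 nm), 3→2 (656.5 nm).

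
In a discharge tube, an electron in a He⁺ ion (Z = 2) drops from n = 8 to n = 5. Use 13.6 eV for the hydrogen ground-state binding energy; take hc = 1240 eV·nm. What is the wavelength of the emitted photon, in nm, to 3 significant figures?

935 nm

For Z = 2 the level energies scale as Z², so the effective Rydberg energy is 13.6 × 4 = 54.40 eV.
ΔE = 54.40 × (1/5² − 1/8²) = 54.40 × 0.02438 = 1.326 eV.
λ = hc/ΔE = 1240 / 1.326 = 935 nm.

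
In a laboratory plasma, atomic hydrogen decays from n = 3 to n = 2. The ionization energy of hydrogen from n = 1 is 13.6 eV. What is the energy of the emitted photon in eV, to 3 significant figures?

E_3 = −13.60/9 = −1.511 eV and E_2 = −13.60/4 = −3.400 eV.
The photon energy is |E_3 − E_2| = 1.89 eV.

1.89 eV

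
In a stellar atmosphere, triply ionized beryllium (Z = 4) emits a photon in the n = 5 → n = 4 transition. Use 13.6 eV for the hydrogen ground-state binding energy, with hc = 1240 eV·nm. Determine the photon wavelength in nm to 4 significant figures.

253.3 nm

For Z = 4 the level energies scale as Z², so the effective Rydberg energy is 13.6 × 16 = 217.6 eV.
ΔE = 217.6 × (1/4² − 1/5²) = 217.6 × 0.02250 = 4.896 eV.
λ = hc/ΔE = 1240 / 4.896 = 253.3 nm.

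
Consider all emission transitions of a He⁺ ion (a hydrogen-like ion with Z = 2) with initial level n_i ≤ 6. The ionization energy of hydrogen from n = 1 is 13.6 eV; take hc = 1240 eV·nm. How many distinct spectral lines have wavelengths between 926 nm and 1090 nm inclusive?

1

Enumerate all n_i → n_f pairs with 1 ≤ n_f < n_i ≤ 6 and compute λ = 1240 / [13.6·4·(1/n_f² − 1/n_i²)].
Lines falling in [926, 1090] nm: 5→4 (1013 nm).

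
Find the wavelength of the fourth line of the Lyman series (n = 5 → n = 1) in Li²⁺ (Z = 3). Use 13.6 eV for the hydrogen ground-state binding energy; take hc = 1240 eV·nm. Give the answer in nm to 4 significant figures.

The Lyman series terminates on n_f = 1; the fourth line has n_i = 1+4 = 5.
ΔE = 122.4 × (1/1² − 1/5²) = 117.5 eV.
λ = 1240 / 117.5 = 10.55 nm.

10.55 nm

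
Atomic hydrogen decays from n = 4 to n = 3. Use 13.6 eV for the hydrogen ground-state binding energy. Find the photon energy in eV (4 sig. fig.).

0.6611 eV

E_4 = −13.60/16 = −0.8500 eV and E_3 = −13.60/9 = −1.511 eV.
The photon energy is |E_4 − E_3| = 0.6611 eV.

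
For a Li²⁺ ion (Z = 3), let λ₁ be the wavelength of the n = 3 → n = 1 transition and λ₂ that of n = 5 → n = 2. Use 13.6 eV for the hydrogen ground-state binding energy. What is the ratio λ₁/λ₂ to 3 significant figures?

λ ∝ 1/ΔE ∝ 1/(1/n_f² − 1/n_i²), and the Z² and hc factors cancel in the ratio.
λ₁/λ₂ = (1/2² − 1/5²)/(1/1² − 1/3²) = 0.2100/0.8889 = 0.236.

0.236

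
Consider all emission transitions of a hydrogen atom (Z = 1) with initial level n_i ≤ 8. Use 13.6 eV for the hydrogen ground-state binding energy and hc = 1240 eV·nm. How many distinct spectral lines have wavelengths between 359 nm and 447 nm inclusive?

4

Enumerate all n_i → n_f pairs with 1 ≤ n_f < n_i ≤ 8 and compute λ = 1240 / [13.6·1·(1/n_f² − 1/n_i²)].
Lines falling in [359, 447] nm: 8→2 (389.0 nm), 7→2 (397.1 nm), 6→2 (410.3 nm), 5→2 (434.2 nm).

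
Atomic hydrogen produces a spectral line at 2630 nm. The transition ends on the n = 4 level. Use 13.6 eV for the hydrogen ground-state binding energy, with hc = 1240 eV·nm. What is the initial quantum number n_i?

The photon energy is ΔE = hc/λ = 1240 / 2630 = 0.4715 eV.
With Z = 1, ΔE = 13.60 × (1/n_f² − 1/n_i²), so 1/n_f² − 1/n_i² = 0.03467.
With n_f = 4: 1/n_i² = 1/16 − 0.03467 = 0.02783, so n_i ≈ 5.99.

n_i = 6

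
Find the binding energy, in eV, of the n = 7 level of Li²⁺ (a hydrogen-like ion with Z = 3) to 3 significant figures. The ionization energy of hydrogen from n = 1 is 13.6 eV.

E_n = −13.6 Z²/n² = −122.4/n² eV for Z = 3.
E_7 = −122.4/49 = −2.50 eV, so ionization (to E = 0) requires 2.50 eV.

2.50 eV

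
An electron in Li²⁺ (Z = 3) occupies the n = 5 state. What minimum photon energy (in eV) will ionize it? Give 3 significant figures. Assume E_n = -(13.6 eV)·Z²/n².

4.90 eV

E_n = −13.6 Z²/n² = −122.4/n² eV for Z = 3.
E_5 = −122.4/25 = −4.90 eV, so ionization (to E = 0) requires 4.90 eV.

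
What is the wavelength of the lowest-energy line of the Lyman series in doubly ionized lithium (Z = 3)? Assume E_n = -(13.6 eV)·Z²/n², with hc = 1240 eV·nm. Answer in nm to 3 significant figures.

13.5 nm

The Lyman series terminates on n_f = 1; the first line has n_i = 1+1 = 2.
ΔE = 122.4 × (1/1² − 1/2²) = 91.80 eV.
λ = 1240 / 91.80 = 13.5 nm.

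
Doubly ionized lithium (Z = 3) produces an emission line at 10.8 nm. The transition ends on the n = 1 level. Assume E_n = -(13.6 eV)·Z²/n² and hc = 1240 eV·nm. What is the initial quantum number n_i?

n_i = 4

The photon energy is ΔE = hc/λ = 1240 / 10.8 = 114.8 eV.
With Z = 3, ΔE = 122.4 × (1/n_f² − 1/n_i²), so 1/n_f² − 1/n_i² = 0.9380.
With n_f = 1: 1/n_i² = 1/1 − 0.9380 = 0.06197, so n_i ≈ 4.02.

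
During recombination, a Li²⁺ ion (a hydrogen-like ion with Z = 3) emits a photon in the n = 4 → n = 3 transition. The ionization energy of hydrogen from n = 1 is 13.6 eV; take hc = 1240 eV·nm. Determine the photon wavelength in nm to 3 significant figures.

For Z = 3 the level energies scale as Z², so the effective Rydberg energy is 13.6 × 9 = 122.4 eV.
ΔE = 122.4 × (1/3² − 1/4²) = 122.4 × 0.04861 = 5.950 eV.
λ = hc/ΔE = 1240 / 5.950 = 208 nm.

208 nm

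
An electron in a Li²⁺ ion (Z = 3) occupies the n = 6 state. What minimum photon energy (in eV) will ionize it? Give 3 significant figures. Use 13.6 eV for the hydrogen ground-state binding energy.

3.40 eV

E_n = −13.6 Z²/n² = −122.4/n² eV for Z = 3.
E_6 = −122.4/36 = −3.40 eV, so ionization (to E = 0) requires 3.40 eV.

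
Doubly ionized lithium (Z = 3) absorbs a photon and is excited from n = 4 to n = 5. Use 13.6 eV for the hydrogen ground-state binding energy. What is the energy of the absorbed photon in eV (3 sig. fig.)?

2.75 eV

The Bohr energies scale as Z², so for Z = 3: E_n = −122.4/n² eV.
E_5 = −122.4/25 = −4.896 eV and E_4 = −122.4/16 = −7.650 eV.
The photon energy is |E_5 − E_4| = 2.75 eV.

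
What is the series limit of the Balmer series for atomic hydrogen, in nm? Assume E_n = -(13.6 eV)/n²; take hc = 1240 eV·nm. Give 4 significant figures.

364.7 nm

The Balmer series has lower level n_f = 2; the series limit corresponds to n_i → ∞.
ΔE_max = 13.6 × 1 / 2² = 3.400 eV.
λ_min = 1240 / 3.400 = 364.7 nm.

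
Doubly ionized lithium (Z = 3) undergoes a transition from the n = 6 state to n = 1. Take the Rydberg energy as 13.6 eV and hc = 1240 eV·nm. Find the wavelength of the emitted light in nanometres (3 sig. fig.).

For Z = 3 the level energies scale as Z², so the effective Rydberg energy is 13.6 × 9 = 122.4 eV.
ΔE = 122.4 × (1/1² − 1/6²) = 122.4 × 0.9722 = 119.0 eV.
λ = hc/ΔE = 1240 / 119.0 = 10.4 nm.

10.4 nm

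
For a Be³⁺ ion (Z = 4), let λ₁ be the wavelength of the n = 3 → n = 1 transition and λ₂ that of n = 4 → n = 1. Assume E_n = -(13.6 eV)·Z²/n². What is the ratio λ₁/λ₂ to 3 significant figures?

1.05

λ ∝ 1/ΔE ∝ 1/(1/n_f² − 1/n_i²), and the Z² and hc factors cancel in the ratio.
λ₁/λ₂ = (1/1² − 1/4²)/(1/1² − 1/3²) = 0.9375/0.8889 = 1.05.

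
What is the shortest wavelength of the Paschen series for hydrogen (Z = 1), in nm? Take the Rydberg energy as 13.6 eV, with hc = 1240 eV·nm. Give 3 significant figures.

The Paschen series has lower level n_f = 3; the series limit corresponds to n_i → ∞.
ΔE_max = 13.6 × 1 / 3² = 1.511 eV.
λ_min = 1240 / 1.511 = 821 nm.

821 nm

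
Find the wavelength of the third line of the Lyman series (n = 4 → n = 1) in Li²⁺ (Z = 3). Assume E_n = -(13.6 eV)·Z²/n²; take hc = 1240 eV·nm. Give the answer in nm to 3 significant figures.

The Lyman series terminates on n_f = 1; the third line has n_i = 1+3 = 4.
ΔE = 122.4 × (1/1² − 1/4²) = 114.8 eV.
λ = 1240 / 114.8 = 10.8 nm.

10.8 nm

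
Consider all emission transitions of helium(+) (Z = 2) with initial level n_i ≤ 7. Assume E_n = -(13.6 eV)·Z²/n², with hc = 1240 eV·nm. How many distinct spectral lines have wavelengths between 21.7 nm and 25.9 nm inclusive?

Enumerate all n_i → n_f pairs with 1 ≤ n_f < n_i ≤ 7 and compute λ = 1240 / [13.6·4·(1/n_f² − 1/n_i²)].
Lines falling in [21.7, 25.9] nm: 7→1 (23.27 nm), 6→1 (23.45 nm), 5→1 (23.74 nm), 4→1 (24.31 nm), 3→1 (25.64 nm).

5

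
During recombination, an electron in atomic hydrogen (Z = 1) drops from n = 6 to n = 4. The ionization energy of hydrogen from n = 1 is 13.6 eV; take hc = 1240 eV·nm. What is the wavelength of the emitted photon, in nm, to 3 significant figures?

ΔE = 13.60 × (1/4² − 1/6²) = 13.60 × 0.03472 = 0.4722 eV.
λ = hc/ΔE = 1240 / 0.4722 = 2630 nm.
This line belongs to the Brackett series.

2630 nm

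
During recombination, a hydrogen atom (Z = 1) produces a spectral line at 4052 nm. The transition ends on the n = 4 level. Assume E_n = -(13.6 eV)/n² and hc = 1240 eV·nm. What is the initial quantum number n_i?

n_i = 5

The photon energy is ΔE = hc/λ = 1240 / 4052 = 0.3060 eV.
With Z = 1, ΔE = 13.60 × (1/n_f² − 1/n_i²), so 1/n_f² − 1/n_i² = 0.02250.
With n_f = 4: 1/n_i² = 1/16 − 0.02250 = 0.04000, so n_i ≈ 5.00.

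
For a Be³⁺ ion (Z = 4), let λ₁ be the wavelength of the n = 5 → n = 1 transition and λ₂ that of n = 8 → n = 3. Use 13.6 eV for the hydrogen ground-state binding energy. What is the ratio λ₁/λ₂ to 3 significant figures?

0.0995

λ ∝ 1/ΔE ∝ 1/(1/n_f² − 1/n_i²), and the Z² and hc factors cancel in the ratio.
λ₁/λ₂ = (1/3² − 1/8²)/(1/1² − 1/5²) = 0.09549/0.9600 = 0.0995.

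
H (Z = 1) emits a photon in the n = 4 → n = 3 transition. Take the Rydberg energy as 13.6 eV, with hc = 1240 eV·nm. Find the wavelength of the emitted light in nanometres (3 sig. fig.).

ΔE = 13.60 × (1/3² − 1/4²) = 13.60 × 0.04861 = 0.6611 eV.
λ = hc/ΔE = 1240 / 0.6611 = 1880 nm.
This line belongs to the Paschen series.

1880 nm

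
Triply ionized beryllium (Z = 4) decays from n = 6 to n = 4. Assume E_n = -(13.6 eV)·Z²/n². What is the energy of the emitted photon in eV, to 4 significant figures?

7.556 eV

The Bohr energies scale as Z², so for Z = 4: E_n = −217.6/n² eV.
E_6 = −217.6/36 = −6.044 eV and E_4 = −217.6/16 = −13.60 eV.
The photon energy is |E_6 − E_4| = 7.556 eV.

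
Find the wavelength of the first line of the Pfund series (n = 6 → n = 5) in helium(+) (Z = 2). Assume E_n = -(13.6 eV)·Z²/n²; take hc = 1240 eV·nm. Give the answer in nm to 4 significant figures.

1865 nm

The Pfund series terminates on n_f = 5; the first line has n_i = 5+1 = 6.
ΔE = 54.40 × (1/5² − 1/6²) = 0.6649 eV.
λ = 1240 / 0.6649 = 1865 nm.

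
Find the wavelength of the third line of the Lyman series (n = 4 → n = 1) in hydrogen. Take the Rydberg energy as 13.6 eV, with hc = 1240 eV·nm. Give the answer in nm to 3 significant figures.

The Lyman series terminates on n_f = 1; the third line has n_i = 1+3 = 4.
ΔE = 13.60 × (1/1² − 1/4²) = 12.75 eV.
λ = 1240 / 12.75 = 97.3 nm.

97.3 nm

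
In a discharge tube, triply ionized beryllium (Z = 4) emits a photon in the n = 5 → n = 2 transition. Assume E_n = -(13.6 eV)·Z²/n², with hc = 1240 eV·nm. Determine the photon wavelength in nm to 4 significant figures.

27.14 nm

For Z = 4 the level energies scale as Z², so the effective Rydberg energy is 13.6 × 16 = 217.6 eV.
ΔE = 217.6 × (1/2² − 1/5²) = 217.6 × 0.2100 = 45.70 eV.
λ = hc/ΔE = 1240 / 45.70 = 27.14 nm.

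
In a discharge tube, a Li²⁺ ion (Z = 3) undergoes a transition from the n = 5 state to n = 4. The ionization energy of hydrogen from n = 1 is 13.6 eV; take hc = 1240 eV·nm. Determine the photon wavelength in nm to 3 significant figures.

For Z = 3 the level energies scale as Z², so the effective Rydberg energy is 13.6 × 9 = 122.4 eV.
ΔE = 122.4 × (1/4² − 1/5²) = 122.4 × 0.02250 = 2.754 eV.
λ = hc/ΔE = 1240 / 2.754 = 450 nm.

450 nm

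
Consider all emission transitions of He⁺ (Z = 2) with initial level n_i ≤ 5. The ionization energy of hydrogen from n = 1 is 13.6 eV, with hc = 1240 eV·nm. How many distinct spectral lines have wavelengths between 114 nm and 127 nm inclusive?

1

Enumerate all n_i → n_f pairs with 1 ≤ n_f < n_i ≤ 5 and compute λ = 1240 / [13.6·4·(1/n_f² − 1/n_i²)].
Lines falling in [114, 127] nm: 4→2 (121.6 nm).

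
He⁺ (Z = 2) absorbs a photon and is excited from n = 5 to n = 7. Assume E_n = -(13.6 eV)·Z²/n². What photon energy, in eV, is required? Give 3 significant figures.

1.07 eV

The Bohr energies scale as Z², so for Z = 2: E_n = −54.40/n² eV.
E_7 = −54.40/49 = −1.110 eV and E_5 = −54.40/25 = −2.176 eV.
The photon energy is |E_7 − E_5| = 1.07 eV.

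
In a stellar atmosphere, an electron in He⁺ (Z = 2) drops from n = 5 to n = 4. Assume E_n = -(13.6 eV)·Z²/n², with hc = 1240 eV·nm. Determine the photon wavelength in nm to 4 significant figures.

1013 nm

For Z = 2 the level energies scale as Z², so the effective Rydberg energy is 13.6 × 4 = 54.40 eV.
ΔE = 54.40 × (1/4² − 1/5²) = 54.40 × 0.02250 = 1.224 eV.
λ = hc/ΔE = 1240 / 1.224 = 1013 nm.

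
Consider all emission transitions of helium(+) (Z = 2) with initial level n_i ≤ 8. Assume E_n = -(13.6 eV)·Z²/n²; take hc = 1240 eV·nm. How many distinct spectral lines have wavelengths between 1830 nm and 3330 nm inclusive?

3

Enumerate all n_i → n_f pairs with 1 ≤ n_f < n_i ≤ 8 and compute λ = 1240 / [13.6·4·(1/n_f² − 1/n_i²)].
Lines falling in [1830, 3330] nm: 6→5 (1865 nm), 8→6 (1876 nm), 7→6 (3093 nm).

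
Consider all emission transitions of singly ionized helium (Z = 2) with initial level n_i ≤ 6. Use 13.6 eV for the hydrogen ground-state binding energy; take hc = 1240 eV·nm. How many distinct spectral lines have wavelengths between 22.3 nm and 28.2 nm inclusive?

Enumerate all n_i → n_f pairs with 1 ≤ n_f < n_i ≤ 6 and compute λ = 1240 / [13.6·4·(1/n_f² − 1/n_i²)].
Lines falling in [22.3, 28.2] nm: 6→1 (23.45 nm), 5→1 (23.74 nm), 4→1 (24.31 nm), 3→1 (25.64 nm).

4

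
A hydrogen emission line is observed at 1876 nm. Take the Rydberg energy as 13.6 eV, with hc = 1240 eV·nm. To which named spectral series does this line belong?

Paschen

ΔE = 1240/1876 = 0.6610 eV.
This matches 13.6 × (1/3² − 1/4²), so n_f = 3: the Paschen series.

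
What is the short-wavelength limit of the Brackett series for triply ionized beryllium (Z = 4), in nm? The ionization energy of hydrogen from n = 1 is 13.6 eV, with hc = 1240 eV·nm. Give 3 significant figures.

91.2 nm

The Brackett series has lower level n_f = 4; the series limit corresponds to n_i → ∞.
ΔE_max = 13.6 × 16 / 4² = 13.60 eV.
λ_min = 1240 / 13.60 = 91.2 nm.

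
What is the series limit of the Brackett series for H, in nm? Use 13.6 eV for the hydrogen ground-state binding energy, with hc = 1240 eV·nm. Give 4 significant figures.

The Brackett series has lower level n_f = 4; the series limit corresponds to n_i → ∞.
ΔE_max = 13.6 × 1 / 4² = 0.8500 eV.
λ_min = 1240 / 0.8500 = 1459 nm.

1459 nm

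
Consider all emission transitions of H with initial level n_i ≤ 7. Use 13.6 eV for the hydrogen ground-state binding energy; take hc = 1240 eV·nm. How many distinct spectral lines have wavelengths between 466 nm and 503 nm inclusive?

Enumerate all n_i → n_f pairs with 1 ≤ n_f < n_i ≤ 7 and compute λ = 1240 / [13.6·1·(1/n_f² − 1/n_i²)].
Lines falling in [466, 503] nm: 4→2 (486.3 nm).

1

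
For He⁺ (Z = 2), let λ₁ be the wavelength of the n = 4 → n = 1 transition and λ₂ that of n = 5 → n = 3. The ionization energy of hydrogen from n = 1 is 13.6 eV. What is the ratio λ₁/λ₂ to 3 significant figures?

λ ∝ 1/ΔE ∝ 1/(1/n_f² − 1/n_i²), and the Z² and hc factors cancel in the ratio.
λ₁/λ₂ = (1/3² − 1/5²)/(1/1² − 1/4²) = 0.07111/0.9375 = 0.0759.

0.0759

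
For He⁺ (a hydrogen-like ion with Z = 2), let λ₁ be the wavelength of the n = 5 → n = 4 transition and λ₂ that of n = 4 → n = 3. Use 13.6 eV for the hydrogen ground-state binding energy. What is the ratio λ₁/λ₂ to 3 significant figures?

λ ∝ 1/ΔE ∝ 1/(1/n_f² − 1/n_i²), and the Z² and hc factors cancel in the ratio.
λ₁/λ₂ = (1/3² − 1/4²)/(1/4² − 1/5²) = 0.04861/0.02250 = 2.16.

2.16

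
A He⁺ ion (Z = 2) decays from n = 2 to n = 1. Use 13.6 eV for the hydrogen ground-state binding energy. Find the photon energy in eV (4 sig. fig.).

40.80 eV

The Bohr energies scale as Z², so for Z = 2: E_n = −54.40/n² eV.
E_2 = −54.40/4 = −13.60 eV and E_1 = −54.40/1 = −54.40 eV.
The photon energy is |E_2 − E_1| = 40.80 eV.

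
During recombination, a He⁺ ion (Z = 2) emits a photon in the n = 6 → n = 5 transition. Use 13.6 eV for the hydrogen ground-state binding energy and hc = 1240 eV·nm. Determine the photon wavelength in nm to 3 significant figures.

1860 nm

For Z = 2 the level energies scale as Z², so the effective Rydberg energy is 13.6 × 4 = 54.40 eV.
ΔE = 54.40 × (1/5² − 1/6²) = 54.40 × 0.01222 = 0.6649 eV.
λ = hc/ΔE = 1240 / 0.6649 = 1860 nm.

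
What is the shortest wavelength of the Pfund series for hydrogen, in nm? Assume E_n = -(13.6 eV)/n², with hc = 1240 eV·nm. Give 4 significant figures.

2279 nm

The Pfund series has lower level n_f = 5; the series limit corresponds to n_i → ∞.
ΔE_max = 13.6 × 1 / 5² = 0.5440 eV.
λ_min = 1240 / 0.5440 = 2279 nm.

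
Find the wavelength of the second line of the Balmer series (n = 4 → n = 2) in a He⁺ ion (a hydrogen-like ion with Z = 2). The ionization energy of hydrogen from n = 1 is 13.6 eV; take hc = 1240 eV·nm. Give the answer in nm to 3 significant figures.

The Balmer series terminates on n_f = 2; the second line has n_i = 2+2 = 4.
ΔE = 54.40 × (1/2² − 1/4²) = 10.20 eV.
λ = 1240 / 10.20 = 122 nm.

122 nm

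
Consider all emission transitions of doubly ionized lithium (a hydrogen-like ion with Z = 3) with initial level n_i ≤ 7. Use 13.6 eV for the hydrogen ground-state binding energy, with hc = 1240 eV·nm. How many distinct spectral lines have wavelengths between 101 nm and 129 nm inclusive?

2

Enumerate all n_i → n_f pairs with 1 ≤ n_f < n_i ≤ 7 and compute λ = 1240 / [13.6·9·(1/n_f² − 1/n_i²)].
Lines falling in [101, 129] nm: 7→3 (111.7 nm), 6→3 (121.6 nm).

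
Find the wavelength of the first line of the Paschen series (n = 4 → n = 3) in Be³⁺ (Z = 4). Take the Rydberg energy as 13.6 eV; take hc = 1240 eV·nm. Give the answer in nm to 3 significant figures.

The Paschen series terminates on n_f = 3; the first line has n_i = 3+1 = 4.
ΔE = 217.6 × (1/3² − 1/4²) = 10.58 eV.
λ = 1240 / 10.58 = 117 nm.

117 nm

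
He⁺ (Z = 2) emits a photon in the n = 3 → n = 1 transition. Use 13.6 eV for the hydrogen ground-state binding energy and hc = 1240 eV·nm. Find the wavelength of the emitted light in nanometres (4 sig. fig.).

25.64 nm

For Z = 2 the level energies scale as Z², so the effective Rydberg energy is 13.6 × 4 = 54.40 eV.
ΔE = 54.40 × (1/1² − 1/3²) = 54.40 × 0.8889 = 48.36 eV.
λ = hc/ΔE = 1240 / 48.36 = 25.64 nm.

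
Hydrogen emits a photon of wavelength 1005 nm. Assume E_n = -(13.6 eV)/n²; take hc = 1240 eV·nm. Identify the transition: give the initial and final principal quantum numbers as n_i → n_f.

n_i = 7, n_f = 3

The photon energy is ΔE = hc/λ = 1240 / 1005 = 1.234 eV.
With Z = 1, ΔE = 13.60 × (1/n_f² − 1/n_i²), so 1/n_f² − 1/n_i² = 0.09072.
Trying n_f = 3 gives 1/n_i² = 0.02039, i.e. n_i ≈ 7; this pair matches.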